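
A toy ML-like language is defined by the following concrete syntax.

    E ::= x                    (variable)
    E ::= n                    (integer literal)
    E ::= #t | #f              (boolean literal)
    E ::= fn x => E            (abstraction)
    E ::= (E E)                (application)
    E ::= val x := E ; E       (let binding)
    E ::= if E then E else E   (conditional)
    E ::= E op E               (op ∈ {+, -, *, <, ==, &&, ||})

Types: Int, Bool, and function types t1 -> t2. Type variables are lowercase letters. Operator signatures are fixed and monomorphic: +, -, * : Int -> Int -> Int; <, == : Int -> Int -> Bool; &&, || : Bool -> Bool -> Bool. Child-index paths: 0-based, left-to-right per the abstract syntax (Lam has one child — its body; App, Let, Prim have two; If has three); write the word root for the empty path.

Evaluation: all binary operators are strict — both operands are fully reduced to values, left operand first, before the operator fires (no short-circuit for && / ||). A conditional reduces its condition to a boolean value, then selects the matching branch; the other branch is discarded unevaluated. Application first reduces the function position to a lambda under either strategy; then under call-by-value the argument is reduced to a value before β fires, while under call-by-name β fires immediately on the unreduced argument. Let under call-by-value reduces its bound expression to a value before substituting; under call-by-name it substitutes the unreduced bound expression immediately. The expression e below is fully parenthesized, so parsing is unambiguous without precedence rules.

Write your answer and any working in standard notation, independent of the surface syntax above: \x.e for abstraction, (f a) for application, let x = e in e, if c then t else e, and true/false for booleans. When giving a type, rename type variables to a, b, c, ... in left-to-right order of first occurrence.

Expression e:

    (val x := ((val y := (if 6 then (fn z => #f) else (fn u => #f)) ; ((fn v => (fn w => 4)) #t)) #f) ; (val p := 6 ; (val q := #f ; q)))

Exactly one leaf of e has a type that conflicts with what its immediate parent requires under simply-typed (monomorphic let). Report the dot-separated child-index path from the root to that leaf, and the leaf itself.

Answer: 0.0.0.0 : 6

Working:
  unify Int ~ Bool
  FAIL: mismatch Int ~ Bool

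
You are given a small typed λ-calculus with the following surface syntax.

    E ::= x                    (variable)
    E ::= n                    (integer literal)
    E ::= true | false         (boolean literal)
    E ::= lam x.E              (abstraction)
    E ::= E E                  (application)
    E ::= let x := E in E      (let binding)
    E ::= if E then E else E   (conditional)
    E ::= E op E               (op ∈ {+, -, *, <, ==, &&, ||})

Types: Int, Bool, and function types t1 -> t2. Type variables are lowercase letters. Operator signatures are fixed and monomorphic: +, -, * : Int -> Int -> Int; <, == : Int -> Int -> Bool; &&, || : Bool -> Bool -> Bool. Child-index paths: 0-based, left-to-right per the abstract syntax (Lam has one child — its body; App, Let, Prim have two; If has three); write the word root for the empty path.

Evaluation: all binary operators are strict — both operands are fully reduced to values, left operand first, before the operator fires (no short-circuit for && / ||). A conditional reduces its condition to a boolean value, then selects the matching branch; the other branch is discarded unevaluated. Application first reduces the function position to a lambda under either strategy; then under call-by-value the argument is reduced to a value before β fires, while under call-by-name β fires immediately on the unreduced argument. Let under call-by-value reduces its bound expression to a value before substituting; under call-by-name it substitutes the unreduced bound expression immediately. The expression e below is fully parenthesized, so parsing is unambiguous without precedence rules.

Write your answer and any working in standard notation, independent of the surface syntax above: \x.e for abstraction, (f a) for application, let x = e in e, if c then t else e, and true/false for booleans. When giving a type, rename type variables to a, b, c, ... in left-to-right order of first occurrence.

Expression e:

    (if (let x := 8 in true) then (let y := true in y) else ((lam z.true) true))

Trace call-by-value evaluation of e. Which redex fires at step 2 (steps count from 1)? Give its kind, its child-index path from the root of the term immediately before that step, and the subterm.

Working:
step 0: (if (let x = 8 in true) then (let y = true in y) else ((\z.true) true))
step 1: [let@0] (if true then (let y = true in y) else ((\z.true) true))
step 2: [if@root] (let y = true in y)

Answer: if at root : (if true then (let y = true in y) else ((\z.true) true))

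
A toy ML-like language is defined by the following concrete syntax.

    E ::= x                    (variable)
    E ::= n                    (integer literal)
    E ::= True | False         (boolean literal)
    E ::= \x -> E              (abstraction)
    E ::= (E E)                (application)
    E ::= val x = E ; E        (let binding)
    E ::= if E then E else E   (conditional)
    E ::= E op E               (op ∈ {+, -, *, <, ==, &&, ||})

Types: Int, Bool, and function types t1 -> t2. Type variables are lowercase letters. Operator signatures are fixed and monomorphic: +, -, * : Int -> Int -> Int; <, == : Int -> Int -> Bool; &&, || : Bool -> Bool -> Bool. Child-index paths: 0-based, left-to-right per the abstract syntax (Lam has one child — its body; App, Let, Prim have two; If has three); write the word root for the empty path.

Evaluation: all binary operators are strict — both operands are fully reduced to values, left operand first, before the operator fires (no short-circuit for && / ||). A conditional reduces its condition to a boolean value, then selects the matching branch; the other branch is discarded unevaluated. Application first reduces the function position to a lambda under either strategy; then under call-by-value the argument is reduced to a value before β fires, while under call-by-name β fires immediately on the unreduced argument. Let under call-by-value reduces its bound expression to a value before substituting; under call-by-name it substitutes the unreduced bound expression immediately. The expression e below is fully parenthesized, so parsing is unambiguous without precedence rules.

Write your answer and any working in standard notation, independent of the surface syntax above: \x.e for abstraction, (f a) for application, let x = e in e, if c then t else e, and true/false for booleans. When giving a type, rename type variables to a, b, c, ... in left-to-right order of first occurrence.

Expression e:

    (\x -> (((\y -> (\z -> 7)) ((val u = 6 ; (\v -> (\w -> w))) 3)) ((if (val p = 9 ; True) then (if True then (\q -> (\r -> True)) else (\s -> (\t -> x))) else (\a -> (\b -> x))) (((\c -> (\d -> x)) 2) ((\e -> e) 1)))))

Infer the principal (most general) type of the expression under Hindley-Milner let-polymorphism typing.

Answer: Bool -> Int

Trace:
\z._ : c -> Int
\y._ : b -> c -> Int
let u : Int
w : e
\w._ : e -> e
\v._ : d -> e -> e
  unify d -> e -> e ~ Int -> f
  unify d ~ Int
  unify e -> e ~ f
_ _ : e -> e
  unify b -> c -> Int ~ (e -> e) -> g
  unify b ~ e -> e
  unify c -> Int ~ g
_ _ : c -> Int
let p : Int
  unify Bool ~ Bool
  unify Bool ~ Bool
\r._ : i -> Bool
\q._ : h -> i -> Bool
x : a
\t._ : k -> a
\s._ : j -> k -> a
  unify h -> i -> Bool ~ j -> k -> a
  unify h ~ j
  unify i -> Bool ~ k -> a
  unify i ~ k
  unify Bool ~ a
x : Bool
\b._ : m -> Bool
\a._ : l -> m -> Bool
  unify j -> k -> Bool ~ l -> m -> Bool
  unify j ~ l
  unify k -> Bool ~ m -> Bool
  unify k ~ m
  unify Bool ~ Bool
x : Bool
\d._ : o -> Bool
\c._ : n -> o -> Bool
  unify n -> o -> Bool ~ Int -> p
  unify n ~ Int
  unify o -> Bool ~ p
_ _ : o -> Bool
e : q
\e._ : q -> q
  unify q -> q ~ Int -> r
  unify q ~ Int
  unify Int ~ r
_ _ : Int
  unify o -> Bool ~ Int -> s
  unify o ~ Int
  unify Bool ~ s
_ _ : Bool
  unify l -> m -> Bool ~ Bool -> t
  unify l ~ Bool
  unify m -> Bool ~ t
_ _ : m -> Bool
  unify c -> Int ~ (m -> Bool) -> u
  unify c ~ m -> Bool
  unify Int ~ u
_ _ : Int
\x._ : Bool -> Int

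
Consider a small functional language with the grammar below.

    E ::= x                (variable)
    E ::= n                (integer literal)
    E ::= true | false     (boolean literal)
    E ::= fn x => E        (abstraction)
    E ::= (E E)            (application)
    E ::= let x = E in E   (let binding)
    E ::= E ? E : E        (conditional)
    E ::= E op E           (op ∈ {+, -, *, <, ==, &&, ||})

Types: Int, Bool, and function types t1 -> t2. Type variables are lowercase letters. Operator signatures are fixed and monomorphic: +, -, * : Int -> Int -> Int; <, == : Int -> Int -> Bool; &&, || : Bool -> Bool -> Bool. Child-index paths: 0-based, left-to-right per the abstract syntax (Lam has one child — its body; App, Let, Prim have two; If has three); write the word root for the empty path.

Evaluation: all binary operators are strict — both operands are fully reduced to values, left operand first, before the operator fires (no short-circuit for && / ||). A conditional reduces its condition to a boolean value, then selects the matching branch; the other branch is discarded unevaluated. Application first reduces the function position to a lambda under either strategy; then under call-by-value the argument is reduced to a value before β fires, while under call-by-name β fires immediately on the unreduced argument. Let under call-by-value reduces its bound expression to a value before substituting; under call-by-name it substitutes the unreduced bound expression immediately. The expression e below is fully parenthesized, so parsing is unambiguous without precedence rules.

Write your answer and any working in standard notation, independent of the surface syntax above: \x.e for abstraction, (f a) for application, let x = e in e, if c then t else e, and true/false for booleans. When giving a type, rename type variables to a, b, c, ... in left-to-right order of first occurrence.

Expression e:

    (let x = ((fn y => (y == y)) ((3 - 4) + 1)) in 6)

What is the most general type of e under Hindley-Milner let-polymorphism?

Derivation:
y : a
  unify a ~ Int
y : Int
  unify Int ~ Int
\y._ : Int -> Bool
  unify Int ~ Int
  unify Int ~ Int
  unify Int ~ Int
  unify Int ~ Int
  unify Int -> Bool ~ Int -> b
  unify Int ~ Int
  unify Bool ~ b
_ _ : Bool
let x : Bool

Answer: Int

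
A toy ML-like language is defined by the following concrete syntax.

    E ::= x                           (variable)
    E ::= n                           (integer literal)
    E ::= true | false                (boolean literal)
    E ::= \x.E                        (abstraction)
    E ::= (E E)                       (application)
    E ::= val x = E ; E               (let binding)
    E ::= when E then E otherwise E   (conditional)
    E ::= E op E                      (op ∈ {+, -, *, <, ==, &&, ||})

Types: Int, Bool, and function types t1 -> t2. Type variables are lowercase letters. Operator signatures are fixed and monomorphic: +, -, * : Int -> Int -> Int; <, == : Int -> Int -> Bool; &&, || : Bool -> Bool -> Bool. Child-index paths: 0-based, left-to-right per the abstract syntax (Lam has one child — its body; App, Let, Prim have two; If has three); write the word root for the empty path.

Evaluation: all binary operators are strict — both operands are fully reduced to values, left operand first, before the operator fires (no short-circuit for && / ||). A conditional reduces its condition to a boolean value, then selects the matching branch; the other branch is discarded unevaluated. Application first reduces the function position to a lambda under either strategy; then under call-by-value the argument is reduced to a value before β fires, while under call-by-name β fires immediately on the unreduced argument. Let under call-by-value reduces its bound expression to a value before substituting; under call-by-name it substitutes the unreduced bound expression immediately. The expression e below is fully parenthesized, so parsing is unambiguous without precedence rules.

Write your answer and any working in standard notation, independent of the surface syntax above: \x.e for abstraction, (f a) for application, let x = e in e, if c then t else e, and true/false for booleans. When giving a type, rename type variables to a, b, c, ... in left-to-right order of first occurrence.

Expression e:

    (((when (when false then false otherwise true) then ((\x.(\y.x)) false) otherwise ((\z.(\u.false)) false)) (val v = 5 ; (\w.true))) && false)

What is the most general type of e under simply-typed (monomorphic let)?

Trace:
  unify Bool ~ Bool
  unify Bool ~ Bool
  unify Bool ~ Bool
x : a
\y._ : b -> a
\x._ : a -> b -> a
  unify a -> b -> a ~ Bool -> c
  unify a ~ Bool
  unify b -> Bool ~ c
_ _ : b -> Bool
\u._ : e -> Bool
\z._ : d -> e -> Bool
  unify d -> e -> Bool ~ Bool -> f
  unify d ~ Bool
  unify e -> Bool ~ f
_ _ : e -> Bool
  unify b -> Bool ~ e -> Bool
  unify b ~ e
  unify Bool ~ Bool
let v : Int
\w._ : g -> Bool
  unify e -> Bool ~ (g -> Bool) -> h
  unify e ~ g -> Bool
  unify Bool ~ h
_ _ : Bool
  unify Bool ~ Bool
  unify Bool ~ Bool

Answer: Bool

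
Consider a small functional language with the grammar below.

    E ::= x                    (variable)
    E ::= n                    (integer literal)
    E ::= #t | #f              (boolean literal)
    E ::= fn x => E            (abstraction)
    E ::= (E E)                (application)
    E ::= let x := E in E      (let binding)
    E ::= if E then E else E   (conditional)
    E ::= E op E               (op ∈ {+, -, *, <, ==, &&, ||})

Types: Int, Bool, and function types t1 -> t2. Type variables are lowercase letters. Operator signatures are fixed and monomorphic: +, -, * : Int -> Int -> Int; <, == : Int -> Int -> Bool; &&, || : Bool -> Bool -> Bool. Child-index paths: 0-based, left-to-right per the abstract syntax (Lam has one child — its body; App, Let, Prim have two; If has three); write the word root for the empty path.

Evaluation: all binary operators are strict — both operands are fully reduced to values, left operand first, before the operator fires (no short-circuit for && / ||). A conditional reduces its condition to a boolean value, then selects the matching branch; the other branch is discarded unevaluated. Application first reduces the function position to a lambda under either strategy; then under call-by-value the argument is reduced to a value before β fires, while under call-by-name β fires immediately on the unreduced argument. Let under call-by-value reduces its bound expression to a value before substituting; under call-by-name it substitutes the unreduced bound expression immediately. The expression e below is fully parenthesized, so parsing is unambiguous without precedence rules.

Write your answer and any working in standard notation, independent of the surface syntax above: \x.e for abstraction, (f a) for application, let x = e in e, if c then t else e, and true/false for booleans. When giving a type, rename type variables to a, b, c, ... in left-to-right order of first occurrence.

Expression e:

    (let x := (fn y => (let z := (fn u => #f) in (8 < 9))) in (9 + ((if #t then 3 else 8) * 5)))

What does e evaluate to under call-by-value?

Answer: 24

Derivation:
step 0: (let x = (\y.(let z = (\u.false) in (8 < 9))) in (9 + ((if true then 3 else 8) * 5)))
step 1: [let@root] (9 + ((if true then 3 else 8) * 5))
step 2: [if@1.0] (9 + (3 * 5))
step 3: [delta@1] (9 + 15)
step 4: [delta@root] 24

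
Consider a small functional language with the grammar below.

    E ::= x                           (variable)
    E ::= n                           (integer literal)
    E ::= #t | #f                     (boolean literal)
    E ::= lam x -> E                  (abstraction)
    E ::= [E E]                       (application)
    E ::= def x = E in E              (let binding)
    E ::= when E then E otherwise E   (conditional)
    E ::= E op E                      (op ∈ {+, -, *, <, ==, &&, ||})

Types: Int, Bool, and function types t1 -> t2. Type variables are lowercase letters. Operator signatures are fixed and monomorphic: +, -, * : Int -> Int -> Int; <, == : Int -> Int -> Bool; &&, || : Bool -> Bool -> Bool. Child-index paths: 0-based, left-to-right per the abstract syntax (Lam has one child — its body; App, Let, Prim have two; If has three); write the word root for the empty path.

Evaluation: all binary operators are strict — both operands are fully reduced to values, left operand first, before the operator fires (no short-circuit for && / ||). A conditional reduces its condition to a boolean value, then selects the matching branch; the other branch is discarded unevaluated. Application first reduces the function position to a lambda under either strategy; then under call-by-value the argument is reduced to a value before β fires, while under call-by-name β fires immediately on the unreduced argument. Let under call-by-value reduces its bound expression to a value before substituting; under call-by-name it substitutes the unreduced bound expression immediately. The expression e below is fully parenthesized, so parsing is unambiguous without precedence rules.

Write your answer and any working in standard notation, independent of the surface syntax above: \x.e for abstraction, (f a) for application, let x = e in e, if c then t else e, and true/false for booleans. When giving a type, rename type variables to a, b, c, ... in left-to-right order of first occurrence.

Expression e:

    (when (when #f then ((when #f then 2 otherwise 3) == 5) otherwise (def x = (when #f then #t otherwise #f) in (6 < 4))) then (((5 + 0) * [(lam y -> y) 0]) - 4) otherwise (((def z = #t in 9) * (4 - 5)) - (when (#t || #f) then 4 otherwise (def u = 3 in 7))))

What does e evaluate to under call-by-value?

Working:
step 0: (if (if false then ((if false then 2 else 3) == 5) else (let x = (if false then true else false) in (6 < 4))) then (((5 + 0) * ((\y.y) 0)) - 4) else (((let z = true in 9) * (4 - 5)) - (if (true || false) then 4 else (let u = 3 in 7))))
step 1: [if@0] (if (let x = (if false then true else false) in (6 < 4)) then (((5 + 0) * ((\y.y) 0)) - 4) else (((let z = true in 9) * (4 - 5)) - (if (true || false) then 4 else (let u = 3 in 7))))
step 2: [if@0.0] (if (let x = false in (6 < 4)) then (((5 + 0) * ((\y.y) 0)) - 4) else (((let z = true in 9) * (4 - 5)) - (if (true || false) then 4 else (let u = 3 in 7))))
step 3: [let@0] (if (6 < 4) then (((5 + 0) * ((\y.y) 0)) - 4) else (((let z = true in 9) * (4 - 5)) - (if (true || false) then 4 else (let u = 3 in 7))))
step 4: [delta@0] (if false then (((5 + 0) * ((\y.y) 0)) - 4) else (((let z = true in 9) * (4 - 5)) - (if (true || false) then 4 else (let u = 3 in 7))))
step 5: [if@root] (((let z = true in 9) * (4 - 5)) - (if (true || false) then 4 else (let u = 3 in 7)))
step 6: [let@0.0] ((9 * (4 - 5)) - (if (true || false) then 4 else (let u = 3 in 7)))
step 7: [delta@0.1] ((9 * -1) - (if (true || false) then 4 else (let u = 3 in 7)))
step 8: [delta@0] (-9 - (if (true || false) then 4 else (let u = 3 in 7)))
step 9: [delta@1.0] (-9 - (if true then 4 else (let u = 3 in 7)))
step 10: [if@1] (-9 - 4)
step 11: [delta@root] -13

Answer: -13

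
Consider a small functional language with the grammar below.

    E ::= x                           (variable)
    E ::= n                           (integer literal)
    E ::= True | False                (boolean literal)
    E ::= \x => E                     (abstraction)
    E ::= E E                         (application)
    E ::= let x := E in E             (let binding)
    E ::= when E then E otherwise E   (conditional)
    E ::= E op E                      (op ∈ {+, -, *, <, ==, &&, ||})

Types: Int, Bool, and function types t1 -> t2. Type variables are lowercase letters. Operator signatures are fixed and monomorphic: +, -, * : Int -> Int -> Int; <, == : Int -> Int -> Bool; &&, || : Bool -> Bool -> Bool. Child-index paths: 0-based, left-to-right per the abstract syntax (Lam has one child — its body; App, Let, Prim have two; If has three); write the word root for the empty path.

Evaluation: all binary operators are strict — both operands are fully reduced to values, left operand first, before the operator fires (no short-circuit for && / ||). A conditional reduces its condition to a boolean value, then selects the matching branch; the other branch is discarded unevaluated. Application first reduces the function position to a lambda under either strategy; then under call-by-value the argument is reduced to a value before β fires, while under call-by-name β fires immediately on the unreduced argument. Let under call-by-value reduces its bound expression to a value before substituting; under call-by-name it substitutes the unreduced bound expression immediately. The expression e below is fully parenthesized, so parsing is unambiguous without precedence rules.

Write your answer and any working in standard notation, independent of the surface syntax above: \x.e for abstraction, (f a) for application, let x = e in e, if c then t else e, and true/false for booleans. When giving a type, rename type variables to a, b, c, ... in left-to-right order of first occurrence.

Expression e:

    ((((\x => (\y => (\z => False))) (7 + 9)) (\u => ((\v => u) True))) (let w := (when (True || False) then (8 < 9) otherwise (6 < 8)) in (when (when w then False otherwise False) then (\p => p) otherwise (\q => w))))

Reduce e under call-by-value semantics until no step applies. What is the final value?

Answer: false

Trace:
step 0: ((((\x.(\y.(\z.false))) (7 + 9)) (\u.((\v.u) true))) (let w = (if (true || false) then (8 < 9) else (6 < 8)) in (if (if w then false else false) then (\p.p) else (\q.w))))
step 1: [delta@0.0.1] ((((\x.(\y.(\z.false))) 16) (\u.((\v.u) true))) (let w = (if (true || false) then (8 < 9) else (6 < 8)) in (if (if w then false else false) then (\p.p) else (\q.w))))
step 2: [beta@0.0] (((\y.(\z.false)) (\u.((\v.u) true))) (let w = (if (true || false) then (8 < 9) else (6 < 8)) in (if (if w then false else false) then (\p.p) else (\q.w))))
step 3: [beta@0] ((\z.false) (let w = (if (true || false) then (8 < 9) else (6 < 8)) in (if (if w then false else false) then (\p.p) else (\q.w))))
step 4: [delta@1.0.0] ((\z.false) (let w = (if true then (8 < 9) else (6 < 8)) in (if (if w then false else false) then (\p.p) else (\q.w))))
step 5: [if@1.0] ((\z.false) (let w = (8 < 9) in (if (if w then false else false) then (\p.p) else (\q.w))))
step 6: [delta@1.0] ((\z.false) (let w = true in (if (if w then false else false) then (\p.p) else (\q.w))))
step 7: [let@1] ((\z.false) (if (if true then false else false) then (\p.p) else (\q.true)))
step 8: [if@1.0] ((\z.false) (if false then (\p.p) else (\q.true)))
step 9: [if@1] ((\z.false) (\q.true))
step 10: [beta@root] false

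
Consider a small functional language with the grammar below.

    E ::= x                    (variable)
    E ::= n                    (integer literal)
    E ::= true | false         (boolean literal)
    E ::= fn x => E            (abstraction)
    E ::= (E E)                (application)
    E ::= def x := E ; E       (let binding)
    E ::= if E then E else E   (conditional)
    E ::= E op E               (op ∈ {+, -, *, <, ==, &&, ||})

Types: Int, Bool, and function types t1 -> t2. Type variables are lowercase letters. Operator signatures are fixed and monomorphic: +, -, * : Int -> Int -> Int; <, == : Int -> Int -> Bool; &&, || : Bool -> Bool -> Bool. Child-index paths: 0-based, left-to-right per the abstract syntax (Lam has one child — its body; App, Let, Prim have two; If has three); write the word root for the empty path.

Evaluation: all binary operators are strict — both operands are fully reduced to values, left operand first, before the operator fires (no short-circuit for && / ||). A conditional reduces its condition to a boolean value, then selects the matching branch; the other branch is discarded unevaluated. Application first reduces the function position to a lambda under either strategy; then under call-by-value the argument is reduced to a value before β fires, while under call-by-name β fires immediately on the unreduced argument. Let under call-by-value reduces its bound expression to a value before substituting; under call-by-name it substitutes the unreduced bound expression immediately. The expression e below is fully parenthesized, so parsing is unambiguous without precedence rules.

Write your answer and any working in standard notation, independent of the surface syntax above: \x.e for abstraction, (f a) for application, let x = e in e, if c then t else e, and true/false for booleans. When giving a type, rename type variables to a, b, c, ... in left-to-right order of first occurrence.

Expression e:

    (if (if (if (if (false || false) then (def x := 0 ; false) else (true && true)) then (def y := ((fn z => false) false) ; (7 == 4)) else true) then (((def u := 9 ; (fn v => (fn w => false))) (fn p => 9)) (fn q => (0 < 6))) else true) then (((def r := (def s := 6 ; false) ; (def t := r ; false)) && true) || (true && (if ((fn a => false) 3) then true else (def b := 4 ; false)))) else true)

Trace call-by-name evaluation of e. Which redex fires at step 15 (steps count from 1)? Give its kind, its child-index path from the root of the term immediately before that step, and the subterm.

Answer: delta at 1 : (true && false)

Trace:
step 0: (if (if (if (if (false || false) then (let x = 0 in false) else (true && true)) then (let y = ((\z.false) false) in (7 == 4)) else true) then (((let u = 9 in (\v.(\w.false))) (\p.9)) (\q.(0 < 6))) else true) then (((let r = (let s = 6 in false) in (let t = r in false)) && true) || (true && (if ((\a.false) 3) then true else (let b = 4 in false)))) else true)
step 1: [delta@0.0.0.0] (if (if (if (if false then (let x = 0 in false) else (true && true)) then (let y = ((\z.false) false) in (7 == 4)) else true) then (((let u = 9 in (\v.(\w.false))) (\p.9)) (\q.(0 < 6))) else true) then (((let r = (let s = 6 in false) in (let t = r in false)) && true) || (true && (if ((\a.false) 3) then true else (let b = 4 in false)))) else true)
step 2: [if@0.0.0] (if (if (if (true && true) then (let y = ((\z.false) false) in (7 == 4)) else true) then (((let u = 9 in (\v.(\w.false))) (\p.9)) (\q.(0 < 6))) else true) then (((let r = (let s = 6 in false) in (let t = r in false)) && true) || (true && (if ((\a.false) 3) then true else (let b = 4 in false)))) else true)
step 3: [delta@0.0.0] (if (if (if true then (let y = ((\z.false) false) in (7 == 4)) else true) then (((let u = 9 in (\v.(\w.false))) (\p.9)) (\q.(0 < 6))) else true) then (((let r = (let s = 6 in false) in (let t = r in false)) && true) || (true && (if ((\a.false) 3) then true else (let b = 4 in false)))) else true)
step 4: [if@0.0] (if (if (let y = ((\z.false) false) in (7 == 4)) then (((let u = 9 in (\v.(\w.false))) (\p.9)) (\q.(0 < 6))) else true) then (((let r = (let s = 6 in false) in (let t = r in false)) && true) || (true && (if ((\a.false) 3) then true else (let b = 4 in false)))) else true)
step 5: [let@0.0] (if (if (7 == 4) then (((let u = 9 in (\v.(\w.false))) (\p.9)) (\q.(0 < 6))) else true) then (((let r = (let s = 6 in false) in (let t = r in false)) && true) || (true && (if ((\a.false) 3) then true else (let b = 4 in false)))) else true)
step 6: [delta@0.0] (if (if false then (((let u = 9 in (\v.(\w.false))) (\p.9)) (\q.(0 < 6))) else true) then (((let r = (let s = 6 in false) in (let t = r in false)) && true) || (true && (if ((\a.false) 3) then true else (let b = 4 in false)))) else true)
step 7: [if@0] (if true then (((let r = (let s = 6 in false) in (let t = r in false)) && true) || (true && (if ((\a.false) 3) then true else (let b = 4 in false)))) else true)
step 8: [if@root] (((let r = (let s = 6 in false) in (let t = r in false)) && true) || (true && (if ((\a.false) 3) then true else (let b = 4 in false))))
step 9: [let@0.0] (((let t = (let s = 6 in false) in false) && true) || (true && (if ((\a.false) 3) then true else (let b = 4 in false))))
step 10: [let@0.0] ((false && true) || (true && (if ((\a.false) 3) then true else (let b = 4 in false))))
step 11: [delta@0] (false || (true && (if ((\a.false) 3) then true else (let b = 4 in false))))
step 12: [beta@1.1.0] (false || (true && (if false then true else (let b = 4 in false))))
step 13: [if@1.1] (false || (true && (let b = 4 in false)))
step 14: [let@1.1] (false || (true && false))
step 15: [delta@1] (false || false)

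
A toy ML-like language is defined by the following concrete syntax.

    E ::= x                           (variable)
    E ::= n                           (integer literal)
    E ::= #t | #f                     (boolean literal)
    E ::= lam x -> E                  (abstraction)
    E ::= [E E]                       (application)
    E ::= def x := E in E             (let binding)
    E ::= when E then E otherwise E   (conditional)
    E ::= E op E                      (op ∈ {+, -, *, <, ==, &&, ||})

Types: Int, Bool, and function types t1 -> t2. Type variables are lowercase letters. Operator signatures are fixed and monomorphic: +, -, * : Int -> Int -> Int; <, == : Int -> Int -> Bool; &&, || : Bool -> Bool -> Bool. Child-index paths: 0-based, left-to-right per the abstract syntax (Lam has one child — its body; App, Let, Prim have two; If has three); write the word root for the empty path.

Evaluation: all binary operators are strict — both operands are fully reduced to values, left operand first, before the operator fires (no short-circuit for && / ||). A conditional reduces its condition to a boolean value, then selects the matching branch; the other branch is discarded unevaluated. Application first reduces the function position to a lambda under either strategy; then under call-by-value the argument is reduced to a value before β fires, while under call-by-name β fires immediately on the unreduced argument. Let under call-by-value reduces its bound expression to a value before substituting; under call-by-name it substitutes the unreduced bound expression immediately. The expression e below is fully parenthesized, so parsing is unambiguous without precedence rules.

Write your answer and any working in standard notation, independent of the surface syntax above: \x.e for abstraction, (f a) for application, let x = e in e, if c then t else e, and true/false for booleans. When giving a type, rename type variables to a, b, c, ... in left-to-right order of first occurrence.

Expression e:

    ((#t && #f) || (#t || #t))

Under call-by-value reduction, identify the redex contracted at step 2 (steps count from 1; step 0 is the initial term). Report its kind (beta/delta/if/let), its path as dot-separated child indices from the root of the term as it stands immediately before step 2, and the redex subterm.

Answer: delta at 1 : (true || true)

Working:
step 0: ((true && false) || (true || true))
step 1: [delta@0] (false || (true || true))
step 2: [delta@1] (false || true)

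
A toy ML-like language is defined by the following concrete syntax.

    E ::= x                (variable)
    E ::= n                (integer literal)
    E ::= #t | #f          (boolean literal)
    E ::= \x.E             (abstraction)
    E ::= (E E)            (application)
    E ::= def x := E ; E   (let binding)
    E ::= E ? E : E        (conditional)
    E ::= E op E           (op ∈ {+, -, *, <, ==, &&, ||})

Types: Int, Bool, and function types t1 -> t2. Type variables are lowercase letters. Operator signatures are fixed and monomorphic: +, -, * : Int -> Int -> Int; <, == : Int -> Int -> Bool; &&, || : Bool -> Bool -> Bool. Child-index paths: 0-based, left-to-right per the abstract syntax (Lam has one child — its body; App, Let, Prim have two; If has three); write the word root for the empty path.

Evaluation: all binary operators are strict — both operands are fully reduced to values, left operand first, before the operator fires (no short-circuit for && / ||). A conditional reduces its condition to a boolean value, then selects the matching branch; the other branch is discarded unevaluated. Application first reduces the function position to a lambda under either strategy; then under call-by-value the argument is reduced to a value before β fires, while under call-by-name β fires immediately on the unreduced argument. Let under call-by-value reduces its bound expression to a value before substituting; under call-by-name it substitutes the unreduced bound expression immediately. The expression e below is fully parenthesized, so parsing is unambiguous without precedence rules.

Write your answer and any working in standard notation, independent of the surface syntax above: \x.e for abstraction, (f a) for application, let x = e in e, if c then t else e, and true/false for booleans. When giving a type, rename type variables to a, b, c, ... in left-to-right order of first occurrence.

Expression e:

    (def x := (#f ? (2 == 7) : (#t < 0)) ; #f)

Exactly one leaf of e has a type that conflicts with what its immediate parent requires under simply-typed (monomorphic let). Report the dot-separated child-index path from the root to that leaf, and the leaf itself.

Derivation:
  unify Bool ~ Bool
  unify Int ~ Int
  unify Int ~ Int
  unify Bool ~ Int
  FAIL: mismatch Bool ~ Int

Answer: 0.2.0 : true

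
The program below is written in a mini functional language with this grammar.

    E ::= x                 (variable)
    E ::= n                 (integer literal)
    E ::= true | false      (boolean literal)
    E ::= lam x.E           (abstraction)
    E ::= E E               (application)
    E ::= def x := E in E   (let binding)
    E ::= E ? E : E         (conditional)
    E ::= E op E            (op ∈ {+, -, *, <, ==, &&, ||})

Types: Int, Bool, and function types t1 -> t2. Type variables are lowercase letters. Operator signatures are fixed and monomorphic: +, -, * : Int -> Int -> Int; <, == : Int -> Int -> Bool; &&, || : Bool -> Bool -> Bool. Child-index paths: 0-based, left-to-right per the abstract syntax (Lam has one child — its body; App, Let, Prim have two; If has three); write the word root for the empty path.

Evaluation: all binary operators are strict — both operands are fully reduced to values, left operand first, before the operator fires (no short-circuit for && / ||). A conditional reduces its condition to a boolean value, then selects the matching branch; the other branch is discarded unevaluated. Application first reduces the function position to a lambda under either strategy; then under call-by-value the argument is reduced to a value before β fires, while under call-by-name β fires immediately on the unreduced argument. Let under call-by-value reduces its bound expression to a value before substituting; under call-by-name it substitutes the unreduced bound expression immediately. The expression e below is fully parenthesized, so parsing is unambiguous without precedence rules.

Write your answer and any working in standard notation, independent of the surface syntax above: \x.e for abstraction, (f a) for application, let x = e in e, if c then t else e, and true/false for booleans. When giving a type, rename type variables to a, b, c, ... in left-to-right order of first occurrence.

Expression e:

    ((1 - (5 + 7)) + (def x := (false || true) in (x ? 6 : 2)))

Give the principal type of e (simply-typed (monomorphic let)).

Answer: Int

Working:
  unify Int ~ Int
  unify Int ~ Int
  unify Int ~ Int
  unify Int ~ Int
  unify Int ~ Int
  unify Bool ~ Bool
  unify Bool ~ Bool
let x : Bool
x : Bool
  unify Bool ~ Bool
  unify Int ~ Int
  unify Int ~ Int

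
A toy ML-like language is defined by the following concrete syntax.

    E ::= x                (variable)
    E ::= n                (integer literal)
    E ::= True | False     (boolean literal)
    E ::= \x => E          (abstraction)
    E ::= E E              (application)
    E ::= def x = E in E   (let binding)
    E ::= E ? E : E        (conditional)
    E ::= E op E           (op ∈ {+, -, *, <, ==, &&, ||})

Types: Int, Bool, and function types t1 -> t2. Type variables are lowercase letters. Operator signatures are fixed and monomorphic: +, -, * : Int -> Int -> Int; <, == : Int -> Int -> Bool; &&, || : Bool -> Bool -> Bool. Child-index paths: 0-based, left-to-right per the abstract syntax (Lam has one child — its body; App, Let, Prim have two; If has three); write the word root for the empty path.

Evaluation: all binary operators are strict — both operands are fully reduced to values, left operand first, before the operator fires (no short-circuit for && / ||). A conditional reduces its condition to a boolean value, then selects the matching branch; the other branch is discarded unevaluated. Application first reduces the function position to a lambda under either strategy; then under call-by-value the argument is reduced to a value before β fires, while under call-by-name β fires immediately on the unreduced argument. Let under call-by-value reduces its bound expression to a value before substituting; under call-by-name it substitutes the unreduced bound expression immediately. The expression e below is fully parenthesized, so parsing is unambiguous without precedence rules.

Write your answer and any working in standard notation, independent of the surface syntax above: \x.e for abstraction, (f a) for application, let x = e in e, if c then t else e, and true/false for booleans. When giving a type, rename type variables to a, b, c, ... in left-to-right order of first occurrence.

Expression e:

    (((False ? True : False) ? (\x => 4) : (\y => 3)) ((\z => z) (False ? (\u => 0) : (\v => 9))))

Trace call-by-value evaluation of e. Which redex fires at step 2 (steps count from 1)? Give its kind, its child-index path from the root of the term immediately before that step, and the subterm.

Answer: if at 0 : (if false then (\x.4) else (\y.3))

Working:
step 0: ((if (if false then true else false) then (\x.4) else (\y.3)) ((\z.z) (if false then (\u.0) else (\v.9))))
step 1: [if@0.0] ((if false then (\x.4) else (\y.3)) ((\z.z) (if false then (\u.0) else (\v.9))))
step 2: [if@0] ((\y.3) ((\z.z) (if false then (\u.0) else (\v.9))))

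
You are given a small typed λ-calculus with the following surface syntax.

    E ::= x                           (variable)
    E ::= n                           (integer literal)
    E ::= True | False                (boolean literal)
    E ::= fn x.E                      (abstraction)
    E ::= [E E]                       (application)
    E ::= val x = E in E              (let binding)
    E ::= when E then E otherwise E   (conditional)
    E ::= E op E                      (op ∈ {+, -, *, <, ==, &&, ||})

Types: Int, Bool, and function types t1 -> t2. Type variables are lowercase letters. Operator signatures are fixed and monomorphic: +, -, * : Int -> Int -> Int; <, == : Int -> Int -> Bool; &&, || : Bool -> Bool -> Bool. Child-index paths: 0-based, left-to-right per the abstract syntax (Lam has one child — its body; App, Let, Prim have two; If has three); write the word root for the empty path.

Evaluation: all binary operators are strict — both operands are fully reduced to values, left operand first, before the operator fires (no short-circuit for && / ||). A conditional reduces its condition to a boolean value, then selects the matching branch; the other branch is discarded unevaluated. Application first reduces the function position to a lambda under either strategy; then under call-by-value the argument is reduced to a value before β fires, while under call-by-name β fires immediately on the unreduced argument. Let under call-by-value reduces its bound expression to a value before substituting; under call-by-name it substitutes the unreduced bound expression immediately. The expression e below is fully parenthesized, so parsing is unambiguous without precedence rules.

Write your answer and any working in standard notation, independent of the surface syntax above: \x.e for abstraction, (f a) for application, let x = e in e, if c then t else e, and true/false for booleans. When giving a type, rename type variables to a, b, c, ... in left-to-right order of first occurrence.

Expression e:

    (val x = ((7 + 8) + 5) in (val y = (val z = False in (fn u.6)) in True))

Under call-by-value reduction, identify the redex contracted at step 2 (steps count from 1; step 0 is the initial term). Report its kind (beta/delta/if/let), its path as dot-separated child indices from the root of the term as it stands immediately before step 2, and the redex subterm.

Working:
step 0: (let x = ((7 + 8) + 5) in (let y = (let z = false in (\u.6)) in true))
step 1: [delta@0.0] (let x = (15 + 5) in (let y = (let z = false in (\u.6)) in true))
step 2: [delta@0] (let x = 20 in (let y = (let z = false in (\u.6)) in true))

Answer: delta at 0 : (15 + 5)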